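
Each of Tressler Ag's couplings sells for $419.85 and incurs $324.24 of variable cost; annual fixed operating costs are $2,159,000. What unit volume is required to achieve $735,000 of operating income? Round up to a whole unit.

Contribution margin per unit = $419.85 − $324.24 = $95.61.
Need Q such that Q × $95.61 − $2,159,000 = $735,000, i.e. Q = $2,894,000 / $95.61 = 30,268.80 → 30,269.

30,269 couplings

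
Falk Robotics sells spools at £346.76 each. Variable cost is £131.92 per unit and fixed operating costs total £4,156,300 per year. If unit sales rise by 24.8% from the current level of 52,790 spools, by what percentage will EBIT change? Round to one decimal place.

+39.1%

At 52,790 units, contribution = 52,790 × £214.84 = £11,341,403.60.
EBIT = £11,341,403.60 − £4,156,300 = £7,185,103.60.
Degree of operating leverage = £11,341,403.60 / £7,185,103.60 = 1.5785.
%ΔEBIT = DOL × %ΔSales = 1.5785 × +24.8% = +39.1%.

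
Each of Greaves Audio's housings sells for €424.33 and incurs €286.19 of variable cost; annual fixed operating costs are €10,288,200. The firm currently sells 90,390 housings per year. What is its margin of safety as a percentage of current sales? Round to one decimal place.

Unit CM = price − variable cost = €424.33 − €286.19 = €138.14. Break-even units = €10,288,200 ÷ €138.14 = 74,476.62; break-even revenue = 74,476.62 × €424.33 = €31,602,663.28.
Current sales = 90,390 × €424.33 = €38,355,188.70.
Margin of safety = (€38,355,188.70 − €31,602,663.28) ÷ €38,355,188.70 = 17.6%.

17.6%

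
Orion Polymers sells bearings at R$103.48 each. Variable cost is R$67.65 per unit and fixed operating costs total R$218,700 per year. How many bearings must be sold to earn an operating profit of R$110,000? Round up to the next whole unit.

9,174 bearings

Each unit contributes R$103.48 − R$67.65 = R$35.83.
Need Q such that Q × R$35.83 − R$218,700 = R$110,000, i.e. Q = R$328,700 / R$35.83 = 9,173.88 → 9,174.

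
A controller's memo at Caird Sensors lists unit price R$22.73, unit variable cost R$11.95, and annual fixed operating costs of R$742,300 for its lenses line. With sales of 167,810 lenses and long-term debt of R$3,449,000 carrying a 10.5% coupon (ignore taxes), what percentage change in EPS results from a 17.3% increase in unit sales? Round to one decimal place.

At 167,810 units, contribution = 167,810 × R$10.78 = R$1,808,991.80.
Subtracting fixed costs: EBIT = R$1,808,991.80 − R$742,300 = R$1,066,691.80.
After interest of R$362,145.00, pre-tax earnings = R$704,546.80.
DCL = total CM / (EBIT − I) = R$1,808,991.80 / R$704,546.80 = 2.5676.
%ΔEPS = DCL × %ΔSales = 2.5676 × +17.3% = +44.4%.

+44.4%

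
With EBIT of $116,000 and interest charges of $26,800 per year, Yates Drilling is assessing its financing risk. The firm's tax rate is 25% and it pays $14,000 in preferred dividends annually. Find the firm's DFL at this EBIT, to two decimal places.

Annual interest charges come to $26,800.00.
Preferred dividends grossed up pre-tax: $14,000 / (1 − 0.25) = $18,666.67.
DFL = EBIT ÷ [EBIT − I − D_p/(1−t)] = $116,000 ÷ [$116,000 − $26,800.00 − $18,666.67] = $116,000 ÷ $70,533.33 = 1.6446.

1.64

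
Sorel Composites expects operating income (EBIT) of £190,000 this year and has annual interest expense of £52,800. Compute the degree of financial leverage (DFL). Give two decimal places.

Annual interest charges come to £52,800.00.
DFL = EBIT ÷ (EBIT − I) = £190,000 ÷ (£190,000 − £52,800.00) = £190,000 ÷ £137,200.00 = 1.3848.

1.38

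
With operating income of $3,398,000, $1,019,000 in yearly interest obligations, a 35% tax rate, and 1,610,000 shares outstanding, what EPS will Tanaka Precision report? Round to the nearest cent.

Interest = $1,019,000.00, so EBT = $3,398,000 − $1,019,000.00 = $2,379,000.00.
Net income = $2,379,000.00 × (1 − 0.35) = $1,546,350.00.
Per share: $1,546,350.00 / 1,610,000 shares = $0.96.

$0.96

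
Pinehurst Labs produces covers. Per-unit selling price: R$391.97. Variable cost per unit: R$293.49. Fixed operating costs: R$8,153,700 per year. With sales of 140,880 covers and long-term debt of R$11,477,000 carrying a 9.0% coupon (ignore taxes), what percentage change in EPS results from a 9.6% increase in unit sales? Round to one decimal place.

At 140,880 units, contribution = 140,880 × R$98.48 = R$13,873,862.40.
Operating income = contribution − fixed costs = R$13,873,862.40 − R$8,153,700 = R$5,720,162.40.
After interest of R$1,032,930.00, pre-tax earnings = R$4,687,232.40.
Degree of combined leverage = contribution ÷ (EBIT − I) = R$13,873,862.40 ÷ R$4,687,232.40 = 2.9599.
%ΔEPS = DCL × %ΔSales = 2.9599 × +9.6% = +28.4%.

+28.4%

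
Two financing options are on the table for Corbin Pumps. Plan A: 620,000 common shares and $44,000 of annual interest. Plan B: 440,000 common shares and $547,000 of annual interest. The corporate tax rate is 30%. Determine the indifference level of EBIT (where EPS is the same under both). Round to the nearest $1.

$1,776,556

At indifference, (EBIT − 44,000)(1 − t)/620,000 = (EBIT − 547,000)(1 − t)/440,000.
The (1 − t) factor cancels: (EBIT − 44,000) × 440,000 = (EBIT − 547,000) × 620,000.
Solving, EBIT = (547,000·620,000 − 44,000·440,000) / (620,000 − 440,000) = 319,780,000,000 / 180,000 = 1,776,555.56.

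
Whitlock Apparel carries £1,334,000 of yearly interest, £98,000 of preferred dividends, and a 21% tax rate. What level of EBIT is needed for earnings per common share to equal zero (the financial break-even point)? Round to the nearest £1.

Preferred dividends are paid after tax, so their pre-tax equivalent is £98,000 ÷ (1 − 0.21) = £124,050.63.
EPS = 0 when EBIT covers interest plus the pre-tax preferred burden: £1,334,000 + £124,050.63 = £1,458,050.63.

£1,458,051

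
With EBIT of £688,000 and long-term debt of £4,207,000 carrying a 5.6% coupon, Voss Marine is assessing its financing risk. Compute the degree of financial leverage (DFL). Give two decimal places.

Interest = £235,592.00.
DFL = EBIT ÷ (EBIT − I) = £688,000 ÷ (£688,000 − £235,592.00) = £688,000 ÷ £452,408.00 = 1.5208.

1.52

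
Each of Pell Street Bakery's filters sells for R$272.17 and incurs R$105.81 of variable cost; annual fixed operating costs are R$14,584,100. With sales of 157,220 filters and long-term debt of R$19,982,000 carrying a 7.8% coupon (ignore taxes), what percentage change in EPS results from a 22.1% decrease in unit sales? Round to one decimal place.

-57.7%

Total contribution margin = 157,220 × R$166.36 = R$26,155,119.20.
Subtracting fixed costs: EBIT = R$26,155,119.20 − R$14,584,100 = R$11,571,019.20.
After interest of R$1,558,596.00, pre-tax earnings = R$10,012,423.20.
Degree of combined leverage = contribution ÷ (EBIT − I) = R$26,155,119.20 ÷ R$10,012,423.20 = 2.6123.
%ΔEPS = DCL × %ΔSales = 2.6123 × -22.1% = -57.7%.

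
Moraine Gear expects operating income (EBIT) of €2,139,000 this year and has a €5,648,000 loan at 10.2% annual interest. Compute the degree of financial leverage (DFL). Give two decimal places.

Interest = €576,096.00.
Degree of financial leverage = EBIT / (EBIT − interest) = €2,139,000 / €1,562,904.00 = 1.3686.

1.37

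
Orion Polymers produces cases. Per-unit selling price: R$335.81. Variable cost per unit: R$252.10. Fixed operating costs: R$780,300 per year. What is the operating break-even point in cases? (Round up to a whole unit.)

Each unit contributes R$335.81 − R$252.10 = R$83.71.
Units to break even: R$780,300 ÷ R$83.71 = 9,321.47, rounded up to 9,322.

9,322 cases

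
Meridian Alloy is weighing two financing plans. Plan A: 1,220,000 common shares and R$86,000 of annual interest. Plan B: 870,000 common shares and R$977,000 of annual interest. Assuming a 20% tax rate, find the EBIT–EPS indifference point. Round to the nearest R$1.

Set EPS_A = EPS_B: (EBIT − R$86,000)(1 − 0.20) ÷ 1,220,000 = (EBIT − R$977,000)(1 − 0.20) ÷ 870,000.
Cancelling (1 − t) and cross-multiplying: 870,000·(EBIT − 86,000) = 1,220,000·(EBIT − 977,000).
Solving, EBIT = (977,000·1,220,000 − 86,000·870,000) / (1,220,000 − 870,000) = 1,117,120,000,000 / 350,000 = 3,191,771.43.

R$3,191,771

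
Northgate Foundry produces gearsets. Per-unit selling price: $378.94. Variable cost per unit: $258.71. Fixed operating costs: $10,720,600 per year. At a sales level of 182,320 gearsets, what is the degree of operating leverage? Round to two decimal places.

1.96

At 182,320 units, contribution = 182,320 × $120.23 = $21,920,333.60.
EBIT = $21,920,333.60 − $10,720,600 = $11,199,733.60.
Degree of operating leverage = $21,920,333.60 / $11,199,733.60 = 1.9572.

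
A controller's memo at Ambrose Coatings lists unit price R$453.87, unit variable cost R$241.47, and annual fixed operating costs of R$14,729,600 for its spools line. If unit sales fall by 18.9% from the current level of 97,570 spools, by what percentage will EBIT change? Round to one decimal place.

Contribution at this volume is 97,570 × R$212.40 = R$20,723,868.00.
Subtracting fixed costs: EBIT = R$20,723,868.00 − R$14,729,600 = R$5,994,268.00.
Degree of operating leverage = R$20,723,868.00 / R$5,994,268.00 = 3.4573.
Operating income changes by 3.4573 × -18.9% = -65.3%.

-65.3%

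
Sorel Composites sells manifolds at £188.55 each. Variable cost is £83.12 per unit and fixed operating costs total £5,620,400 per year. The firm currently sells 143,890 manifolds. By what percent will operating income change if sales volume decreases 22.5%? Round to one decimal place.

At 143,890 units, contribution = 143,890 × £105.43 = £15,170,322.70.
Subtracting fixed costs: EBIT = £15,170,322.70 − £5,620,400 = £9,549,922.70.
Degree of operating leverage = £15,170,322.70 / £9,549,922.70 = 1.5885.
Operating income changes by 1.5885 × -22.5% = -35.7%.

-35.7%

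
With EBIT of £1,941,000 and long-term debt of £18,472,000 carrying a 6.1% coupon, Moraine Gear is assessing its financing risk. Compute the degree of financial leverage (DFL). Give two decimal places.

Interest = £1,126,792.00.
Degree of financial leverage = EBIT / (EBIT − interest) = £1,941,000 / £814,208.00 = 2.3839.

2.38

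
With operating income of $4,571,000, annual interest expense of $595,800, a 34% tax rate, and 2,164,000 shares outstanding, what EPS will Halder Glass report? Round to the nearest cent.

$1.21

Pre-tax income = $4,571,000 − $595,800.00 = $3,975,200.00.
After tax at 34%: net income = $3,975,200.00 × 0.66 = $2,623,632.00.
EPS = $2,623,632.00 ÷ 2,164,000 = $1.21.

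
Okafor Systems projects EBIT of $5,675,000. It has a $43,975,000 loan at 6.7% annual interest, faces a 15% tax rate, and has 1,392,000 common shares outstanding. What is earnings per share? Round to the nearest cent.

$1.67

Pre-tax income = $5,675,000 − $2,946,325.00 = $2,728,675.00.
Net income = $2,728,675.00 × (1 − 0.15) = $2,319,373.75.
Per share: $2,319,373.75 / 1,392,000 shares = $1.67.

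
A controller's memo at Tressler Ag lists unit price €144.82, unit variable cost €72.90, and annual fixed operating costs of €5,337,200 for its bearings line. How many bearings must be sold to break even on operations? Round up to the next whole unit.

74,211 bearings

Each unit contributes €144.82 − €72.90 = €71.92.
Break-even Q = €5,337,200 / €71.92 = 74,210.23 → 74,211 bearings.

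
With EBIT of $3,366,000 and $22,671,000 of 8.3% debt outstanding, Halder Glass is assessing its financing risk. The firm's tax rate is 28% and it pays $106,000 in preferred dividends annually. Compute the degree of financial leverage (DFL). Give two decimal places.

Interest = $1,881,693.00.
Pre-tax preferred-dividend burden = $106,000 ÷ (1 − 0.28) = $147,222.22.
DFL = EBIT ÷ [EBIT − I − D_p/(1−t)] = $3,366,000 ÷ [$3,366,000 − $1,881,693.00 − $147,222.22] = $3,366,000 ÷ $1,337,084.78 = 2.5174.

2.52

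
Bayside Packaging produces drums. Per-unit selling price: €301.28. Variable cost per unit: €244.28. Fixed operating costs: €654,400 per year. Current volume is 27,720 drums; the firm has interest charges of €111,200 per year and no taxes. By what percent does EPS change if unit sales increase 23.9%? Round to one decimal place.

Contribution at this volume is 27,720 × €57.00 = €1,580,040.00.
EBIT = €1,580,040.00 − €654,400 = €925,640.00.
After interest of €111,200.00, pre-tax earnings = €814,440.00.
DCL = total CM / (EBIT − I) = €1,580,040.00 / €814,440.00 = 1.9400.
EPS therefore changes by 1.9400 × (+23.9%) = +46.4%.

+46.4%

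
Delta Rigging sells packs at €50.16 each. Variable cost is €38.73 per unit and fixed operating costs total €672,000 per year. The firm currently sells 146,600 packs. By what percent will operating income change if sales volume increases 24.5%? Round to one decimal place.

+40.9%

At 146,600 units, contribution = 146,600 × €11.43 = €1,675,638.00.
Operating income = contribution − fixed costs = €1,675,638.00 − €672,000 = €1,003,638.00.
Degree of operating leverage = €1,675,638.00 / €1,003,638.00 = 1.6696.
Operating income changes by 1.6696 × +24.5% = +40.9%.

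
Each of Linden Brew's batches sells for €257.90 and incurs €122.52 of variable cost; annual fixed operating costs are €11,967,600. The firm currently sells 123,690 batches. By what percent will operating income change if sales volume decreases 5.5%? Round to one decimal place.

-19.3%

Total contribution margin = 123,690 × €135.38 = €16,745,152.20.
Subtracting fixed costs: EBIT = €16,745,152.20 − €11,967,600 = €4,777,552.20.
Degree of operating leverage = €16,745,152.20 / €4,777,552.20 = 3.5050.
%ΔEBIT = DOL × %ΔSales = 3.5050 × -5.5% = -19.3%.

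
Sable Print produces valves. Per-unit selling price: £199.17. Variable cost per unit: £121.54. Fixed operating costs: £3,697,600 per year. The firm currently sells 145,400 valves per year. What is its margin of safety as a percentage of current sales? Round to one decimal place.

Each unit contributes £199.17 − £121.54 = £77.63. Break-even units = £3,697,600 ÷ £77.63 = 47,631.07; break-even revenue = 47,631.07 × £199.17 = £9,486,680.30.
Current sales = 145,400 × £199.17 = £28,959,318.00.
Margin of safety = (£28,959,318.00 − £9,486,680.30) ÷ £28,959,318.00 = 67.2%.

67.2%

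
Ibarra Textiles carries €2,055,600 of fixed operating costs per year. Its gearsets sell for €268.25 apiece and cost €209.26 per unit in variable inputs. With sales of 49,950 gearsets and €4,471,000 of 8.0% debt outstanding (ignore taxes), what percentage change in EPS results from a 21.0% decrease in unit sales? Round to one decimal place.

At 49,950 units, contribution = 49,950 × €58.99 = €2,946,550.50.
EBIT = €2,946,550.50 − €2,055,600 = €890,950.50.
Interest = €357,680.00, so EBIT − I = €533,270.50.
DCL = total CM / (EBIT − I) = €2,946,550.50 / €533,270.50 = 5.5254.
%ΔEPS = DCL × %ΔSales = 5.5254 × -21.0% = -116.0%.

-116.0%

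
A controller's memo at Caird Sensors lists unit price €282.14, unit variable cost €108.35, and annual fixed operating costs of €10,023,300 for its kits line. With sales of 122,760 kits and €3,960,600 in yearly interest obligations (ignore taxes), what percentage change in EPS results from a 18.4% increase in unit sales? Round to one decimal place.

+53.4%

Total contribution margin = 122,760 × €173.79 = €21,334,460.40.
EBIT = €21,334,460.40 − €10,023,300 = €11,311,160.40.
Interest = €3,960,600.00, so EBIT − I = €7,350,560.40.
DCL = total CM / (EBIT − I) = €21,334,460.40 / €7,350,560.40 = 2.9024.
EPS therefore changes by 2.9024 × (+18.4%) = +53.4%.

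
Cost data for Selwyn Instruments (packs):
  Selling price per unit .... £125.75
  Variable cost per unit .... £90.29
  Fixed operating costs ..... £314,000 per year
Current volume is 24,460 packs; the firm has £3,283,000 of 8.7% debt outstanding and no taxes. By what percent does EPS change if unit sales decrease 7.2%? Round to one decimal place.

Contribution at this volume is 24,460 × £35.46 = £867,351.60.
EBIT = £867,351.60 − £314,000 = £553,351.60.
Interest = £285,621.00, so EBIT − I = £267,730.60.
Degree of combined leverage = contribution ÷ (EBIT − I) = £867,351.60 ÷ £267,730.60 = 3.2396.
EPS therefore changes by 3.2396 × (-7.2%) = -23.3%.

-23.3%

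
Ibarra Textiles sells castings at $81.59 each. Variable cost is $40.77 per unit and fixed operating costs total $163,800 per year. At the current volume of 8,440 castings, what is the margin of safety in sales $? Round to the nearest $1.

Contribution margin per unit = $81.59 − $40.77 = $40.82. Break-even units = $163,800 ÷ $40.82 = 4,012.74; break-even revenue = 4,012.74 × $81.59 = $327,399.36.
Actual sales revenue = 8,440 × $81.59 = $688,619.60.
Margin of safety = $688,619.60 − $327,399.36 = $361,220.

$361,220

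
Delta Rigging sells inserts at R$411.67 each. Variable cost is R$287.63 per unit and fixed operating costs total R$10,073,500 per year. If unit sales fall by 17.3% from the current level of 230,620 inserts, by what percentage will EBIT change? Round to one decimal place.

Total contribution margin = 230,620 × R$124.04 = R$28,606,104.80.
Operating income = contribution − fixed costs = R$28,606,104.80 − R$10,073,500 = R$18,532,604.80.
DOL = contribution ÷ EBIT = R$28,606,104.80 ÷ R$18,532,604.80 = 1.5436.
So EBIT moves 1.5436 × (-17.3%) = -26.7%.

-26.7%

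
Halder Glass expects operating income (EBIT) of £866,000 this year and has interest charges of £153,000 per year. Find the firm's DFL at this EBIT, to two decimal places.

1.21

Interest = £153,000.00.
DFL = EBIT ÷ (EBIT − I) = £866,000 ÷ (£866,000 − £153,000.00) = £866,000 ÷ £713,000.00 = 1.2146.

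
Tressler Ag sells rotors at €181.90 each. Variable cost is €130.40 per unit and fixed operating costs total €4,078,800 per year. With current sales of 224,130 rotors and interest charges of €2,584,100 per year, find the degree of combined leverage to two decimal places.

At 224,130 units, contribution = 224,130 × €51.50 = €11,542,695.00.
Subtracting fixed costs: EBIT = €11,542,695.00 − €4,078,800 = €7,463,895.00. Interest = €2,584,100.00.
DOL = €11,542,695.00 ÷ €7,463,895.00 = 1.5465; DFL = €7,463,895.00 ÷ €4,879,795.00 = 1.5296.
DCL = DOL × DFL = 1.5465 × 1.5296 = 2.3655.

2.37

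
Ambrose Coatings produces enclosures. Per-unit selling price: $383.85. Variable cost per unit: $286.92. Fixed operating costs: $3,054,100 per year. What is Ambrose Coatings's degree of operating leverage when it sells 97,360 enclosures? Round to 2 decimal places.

Contribution at this volume is 97,360 × $96.93 = $9,437,104.80.
Operating income = contribution − fixed costs = $9,437,104.80 − $3,054,100 = $6,383,004.80.
Degree of operating leverage = $9,437,104.80 / $6,383,004.80 = 1.4785.

1.48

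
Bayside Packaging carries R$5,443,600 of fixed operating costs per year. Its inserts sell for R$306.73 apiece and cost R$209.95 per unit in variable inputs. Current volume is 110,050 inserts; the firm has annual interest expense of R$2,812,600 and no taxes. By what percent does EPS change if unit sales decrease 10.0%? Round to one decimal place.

At 110,050 units, contribution = 110,050 × R$96.78 = R$10,650,639.00.
EBIT = R$10,650,639.00 − R$5,443,600 = R$5,207,039.00.
Interest = R$2,812,600.00, so EBIT − I = R$2,394,439.00.
Degree of combined leverage = contribution ÷ (EBIT − I) = R$10,650,639.00 ÷ R$2,394,439.00 = 4.4481.
EPS therefore changes by 4.4481 × (-10.0%) = -44.5%.

-44.5%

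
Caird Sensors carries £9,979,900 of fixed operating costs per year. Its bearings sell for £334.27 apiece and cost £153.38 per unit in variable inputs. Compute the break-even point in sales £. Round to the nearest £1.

£18,442,043

CM per unit = £334.27 − £153.38 = £180.89; CM ratio = £180.89 / £334.27 = 0.5411.
Break-even revenue = fixed costs × price ÷ CM = £9,979,900 × £334.27 ÷ £180.89 = £18,442,043.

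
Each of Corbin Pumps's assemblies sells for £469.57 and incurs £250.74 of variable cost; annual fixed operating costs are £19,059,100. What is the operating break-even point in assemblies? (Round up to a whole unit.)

87,096 assemblies

Contribution margin per unit = £469.57 − £250.74 = £218.83.
Break-even Q = £19,059,100 / £218.83 = 87,095.46 → 87,096 assemblies.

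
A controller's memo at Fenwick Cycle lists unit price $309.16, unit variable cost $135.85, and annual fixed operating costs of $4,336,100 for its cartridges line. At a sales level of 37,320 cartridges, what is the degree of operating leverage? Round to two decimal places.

Total contribution margin = 37,320 × $173.31 = $6,467,929.20.
Subtracting fixed costs: EBIT = $6,467,929.20 − $4,336,100 = $2,131,829.20.
Degree of operating leverage = $6,467,929.20 / $2,131,829.20 = 3.0340.

3.03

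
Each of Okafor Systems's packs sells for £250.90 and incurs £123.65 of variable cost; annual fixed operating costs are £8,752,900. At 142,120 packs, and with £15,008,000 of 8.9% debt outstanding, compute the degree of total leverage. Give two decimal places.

Total contribution margin = 142,120 × £127.25 = £18,084,770.00.
EBIT = £18,084,770.00 − £8,752,900 = £9,331,870.00. Interest = £1,335,712.00.
DOL = £18,084,770.00 ÷ £9,331,870.00 = 1.9380; DFL = £9,331,870.00 ÷ £7,996,158.00 = 1.1670.
Combined leverage = 1.9380 × 1.1670 = 2.2616.

2.26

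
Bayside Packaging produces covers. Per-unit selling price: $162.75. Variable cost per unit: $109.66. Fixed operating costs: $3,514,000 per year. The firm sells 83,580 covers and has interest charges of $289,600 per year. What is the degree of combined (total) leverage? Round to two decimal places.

7.00

Contribution at this volume is 83,580 × $53.09 = $4,437,262.20.
Subtracting fixed costs: EBIT = $4,437,262.20 − $3,514,000 = $923,262.20. Interest = $289,600.00.
DOL = $4,437,262.20 ÷ $923,262.20 = 4.8061; DFL = $923,262.20 ÷ $633,662.20 = 1.4570.
DCL = DOL × DFL = 4.8061 × 1.4570 = 7.0025.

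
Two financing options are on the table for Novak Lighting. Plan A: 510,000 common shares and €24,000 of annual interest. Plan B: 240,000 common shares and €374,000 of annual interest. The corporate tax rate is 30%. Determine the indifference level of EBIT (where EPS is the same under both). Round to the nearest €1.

At indifference, (EBIT − 24,000)(1 − t)/510,000 = (EBIT − 374,000)(1 − t)/240,000.
Cancelling (1 − t) and cross-multiplying: 240,000·(EBIT − 24,000) = 510,000·(EBIT − 374,000).
EBIT × (510,000 − 240,000) = 374,000 × 510,000 − 24,000 × 240,000 = 184,980,000,000, so EBIT = 184,980,000,000 ÷ 270,000 = 685,111.11.

€685,111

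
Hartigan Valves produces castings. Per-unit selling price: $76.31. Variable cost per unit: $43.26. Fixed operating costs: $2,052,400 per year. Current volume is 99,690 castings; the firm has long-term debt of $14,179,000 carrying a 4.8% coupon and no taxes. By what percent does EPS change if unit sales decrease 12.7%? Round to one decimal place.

At 99,690 units, contribution = 99,690 × $33.05 = $3,294,754.50.
Operating income = contribution − fixed costs = $3,294,754.50 − $2,052,400 = $1,242,354.50.
After interest of $680,592.00, pre-tax earnings = $561,762.50.
Degree of combined leverage = contribution ÷ (EBIT − I) = $3,294,754.50 ÷ $561,762.50 = 5.8650.
%ΔEPS = DCL × %ΔSales = 5.8650 × -12.7% = -74.5%.

-74.5%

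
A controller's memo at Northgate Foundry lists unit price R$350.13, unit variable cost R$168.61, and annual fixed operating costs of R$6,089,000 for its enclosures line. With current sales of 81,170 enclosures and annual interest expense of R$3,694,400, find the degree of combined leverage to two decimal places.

Total contribution margin = 81,170 × R$181.52 = R$14,733,978.40.
Operating income = contribution − fixed costs = R$14,733,978.40 − R$6,089,000 = R$8,644,978.40. Interest = R$3,694,400.00, so EBIT − I = R$4,950,578.40.
DCL = contribution ÷ (EBIT − I) = R$14,733,978.40 ÷ R$4,950,578.40 = 2.9762.

2.98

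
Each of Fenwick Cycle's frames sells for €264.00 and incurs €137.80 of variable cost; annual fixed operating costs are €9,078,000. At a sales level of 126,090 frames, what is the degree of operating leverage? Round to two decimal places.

2.33

Total contribution margin = 126,090 × €126.20 = €15,912,558.00.
EBIT = €15,912,558.00 − €9,078,000 = €6,834,558.00.
Degree of operating leverage = €15,912,558.00 / €6,834,558.00 = 2.3282.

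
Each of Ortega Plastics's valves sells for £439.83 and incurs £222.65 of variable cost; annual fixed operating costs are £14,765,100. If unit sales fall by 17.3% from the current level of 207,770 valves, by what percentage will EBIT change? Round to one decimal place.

At 207,770 units, contribution = 207,770 × £217.18 = £45,123,488.60.
EBIT = £45,123,488.60 − £14,765,100 = £30,358,388.60.
DOL = contribution ÷ EBIT = £45,123,488.60 ÷ £30,358,388.60 = 1.4864.
Operating income changes by 1.4864 × -17.3% = -25.7%.

-25.7%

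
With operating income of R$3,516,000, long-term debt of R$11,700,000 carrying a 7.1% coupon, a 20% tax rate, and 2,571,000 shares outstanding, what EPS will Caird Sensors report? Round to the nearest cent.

R$0.84

Interest = R$830,700.00, so EBT = R$3,516,000 − R$830,700.00 = R$2,685,300.00.
Net income = R$2,685,300.00 × (1 − 0.20) = R$2,148,240.00.
EPS = R$2,148,240.00 ÷ 2,571,000 = R$0.84.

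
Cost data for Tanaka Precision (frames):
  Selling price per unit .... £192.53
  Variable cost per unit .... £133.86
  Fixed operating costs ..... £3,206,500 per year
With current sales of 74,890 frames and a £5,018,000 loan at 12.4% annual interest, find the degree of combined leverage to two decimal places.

7.78

Contribution at this volume is 74,890 × £58.67 = £4,393,796.30.
Subtracting fixed costs: EBIT = £4,393,796.30 − £3,206,500 = £1,187,296.30. Interest = £622,232.00, so EBIT − I = £565,064.30.
Degree of total leverage = total CM / (EBIT − interest) = £4,393,796.30 / £565,064.30 = 7.7757.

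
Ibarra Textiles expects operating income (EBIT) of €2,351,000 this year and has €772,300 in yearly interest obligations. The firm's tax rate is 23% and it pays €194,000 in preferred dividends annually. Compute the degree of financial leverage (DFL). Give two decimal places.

Annual interest charges come to €772,300.00.
Pre-tax preferred-dividend burden = €194,000 ÷ (1 − 0.23) = €251,948.05.
DFL = EBIT ÷ [EBIT − I − D_p/(1−t)] = €2,351,000 ÷ [€2,351,000 − €772,300.00 − €251,948.05] = €2,351,000 ÷ €1,326,751.95 = 1.7720.

1.77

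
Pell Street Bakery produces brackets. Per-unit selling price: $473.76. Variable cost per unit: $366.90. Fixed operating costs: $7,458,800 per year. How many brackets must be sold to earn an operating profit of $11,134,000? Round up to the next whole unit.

173,993 brackets

Contribution margin per unit = $473.76 − $366.90 = $106.86.
Need Q such that Q × $106.86 − $7,458,800 = $11,134,000, i.e. Q = $18,592,800 / $106.86 = 173,992.14 → 173,993.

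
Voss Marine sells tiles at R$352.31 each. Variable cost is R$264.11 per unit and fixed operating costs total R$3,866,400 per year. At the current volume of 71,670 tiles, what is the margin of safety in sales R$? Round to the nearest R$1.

R$9,805,938

Contribution margin per unit = R$352.31 − R$264.11 = R$88.20. Break-even units = R$3,866,400 ÷ R$88.20 = 43,836.73; break-even revenue = 43,836.73 × R$352.31 = R$15,444,120.00.
Actual sales revenue = 71,670 × R$352.31 = R$25,250,057.70.
Margin of safety = R$25,250,057.70 − R$15,444,120.00 = R$9,805,938.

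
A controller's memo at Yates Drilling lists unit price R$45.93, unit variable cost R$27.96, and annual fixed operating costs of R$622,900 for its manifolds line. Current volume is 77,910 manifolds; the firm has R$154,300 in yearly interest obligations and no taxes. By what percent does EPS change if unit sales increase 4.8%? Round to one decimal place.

Contribution at this volume is 77,910 × R$17.97 = R$1,400,042.70.
Subtracting fixed costs: EBIT = R$1,400,042.70 − R$622,900 = R$777,142.70.
After interest of R$154,300.00, pre-tax earnings = R$622,842.70.
DCL = total CM / (EBIT − I) = R$1,400,042.70 / R$622,842.70 = 2.2478.
EPS therefore changes by 2.2478 × (+4.8%) = +10.8%.

+10.8%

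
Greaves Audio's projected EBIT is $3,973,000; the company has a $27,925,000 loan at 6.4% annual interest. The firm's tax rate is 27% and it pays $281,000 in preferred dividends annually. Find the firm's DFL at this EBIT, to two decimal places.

Interest = $1,787,200.00.
Preferred dividends grossed up pre-tax: $281,000 / (1 − 0.27) = $384,931.51.
DFL = EBIT ÷ [EBIT − I − D_p/(1−t)] = $3,973,000 ÷ [$3,973,000 − $1,787,200.00 − $384,931.51] = $3,973,000 ÷ $1,800,868.49 = 2.2062.

2.21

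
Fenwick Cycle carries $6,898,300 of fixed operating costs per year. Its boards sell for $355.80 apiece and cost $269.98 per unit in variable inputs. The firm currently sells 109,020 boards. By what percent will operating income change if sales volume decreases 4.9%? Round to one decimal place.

-18.7%

At 109,020 units, contribution = 109,020 × $85.82 = $9,356,096.40.
EBIT = $9,356,096.40 − $6,898,300 = $2,457,796.40.
Degree of operating leverage = $9,356,096.40 / $2,457,796.40 = 3.8067.
Operating income changes by 3.8067 × -4.9% = -18.7%.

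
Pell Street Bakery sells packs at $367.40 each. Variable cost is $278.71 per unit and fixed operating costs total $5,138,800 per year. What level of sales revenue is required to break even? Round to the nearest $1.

CM per unit = $367.40 − $278.71 = $88.69; CM ratio = $88.69 / $367.40 = 0.2414.
Break-even sales = FC ÷ CM ratio = $5,138,800 × $367.40 / $88.69 = $21,287,576.

$21,287,576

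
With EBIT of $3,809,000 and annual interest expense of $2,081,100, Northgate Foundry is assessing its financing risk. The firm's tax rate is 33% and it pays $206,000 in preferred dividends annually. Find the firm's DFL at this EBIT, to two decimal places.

2.68

Annual interest charges come to $2,081,100.00.
Preferred dividends grossed up pre-tax: $206,000 / (1 − 0.33) = $307,462.69.
DFL = EBIT ÷ [EBIT − I − D_p/(1−t)] = $3,809,000 ÷ [$3,809,000 − $2,081,100.00 − $307,462.69] = $3,809,000 ÷ $1,420,437.31 = 2.6816.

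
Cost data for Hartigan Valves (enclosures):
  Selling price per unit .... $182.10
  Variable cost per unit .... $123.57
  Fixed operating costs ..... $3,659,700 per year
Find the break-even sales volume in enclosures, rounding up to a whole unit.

Unit CM = price − variable cost = $182.10 − $123.57 = $58.53.
Break-even Q = $3,659,700 / $58.53 = 62,526.91 → 62,527 enclosures.

62,527 enclosures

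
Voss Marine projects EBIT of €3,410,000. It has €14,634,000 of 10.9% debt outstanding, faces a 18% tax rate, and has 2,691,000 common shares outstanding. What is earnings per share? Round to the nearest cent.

€0.55

Pre-tax income = €3,410,000 − €1,595,106.00 = €1,814,894.00.
After tax at 18%: net income = €1,814,894.00 × 0.82 = €1,488,213.08.
EPS = €1,488,213.08 ÷ 2,691,000 = €0.55.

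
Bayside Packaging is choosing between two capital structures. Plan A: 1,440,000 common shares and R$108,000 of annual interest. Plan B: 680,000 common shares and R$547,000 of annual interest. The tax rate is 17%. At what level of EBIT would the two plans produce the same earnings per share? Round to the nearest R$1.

R$939,789

At indifference, (EBIT − 108,000)(1 − t)/1,440,000 = (EBIT − 547,000)(1 − t)/680,000.
The (1 − t) factor cancels: (EBIT − 108,000) × 680,000 = (EBIT − 547,000) × 1,440,000.
EBIT × (1,440,000 − 680,000) = 547,000 × 1,440,000 − 108,000 × 680,000 = 714,240,000,000, so EBIT = 714,240,000,000 ÷ 760,000 = 939,789.47.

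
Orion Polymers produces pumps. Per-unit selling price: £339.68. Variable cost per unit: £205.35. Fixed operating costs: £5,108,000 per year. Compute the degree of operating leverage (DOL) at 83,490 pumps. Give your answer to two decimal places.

1.84

Total contribution margin = 83,490 × £134.33 = £11,215,211.70.
Operating income = contribution − fixed costs = £11,215,211.70 − £5,108,000 = £6,107,211.70.
So DOL = total CM / EBIT = £11,215,211.70 / £6,107,211.70 = 1.8364.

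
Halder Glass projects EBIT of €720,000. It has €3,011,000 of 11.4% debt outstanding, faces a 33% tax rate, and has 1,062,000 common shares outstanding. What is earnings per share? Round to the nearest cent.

€0.24

Pre-tax income = €720,000 − €343,254.00 = €376,746.00.
After tax at 33%: net income = €376,746.00 × 0.67 = €252,419.82.
Per share: €252,419.82 / 1,062,000 shares = €0.24.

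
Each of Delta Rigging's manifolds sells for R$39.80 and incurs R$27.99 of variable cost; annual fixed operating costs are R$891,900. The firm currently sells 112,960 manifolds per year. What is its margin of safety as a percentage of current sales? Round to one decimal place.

33.1%

Contribution margin per unit = R$39.80 − R$27.99 = R$11.81. Break-even units = R$891,900 ÷ R$11.81 = 75,520.75; break-even revenue = 75,520.75 × R$39.80 = R$3,005,725.66.
Current sales = 112,960 × R$39.80 = R$4,495,808.00.
Margin of safety = (R$4,495,808.00 − R$3,005,725.66) ÷ R$4,495,808.00 = 33.1%.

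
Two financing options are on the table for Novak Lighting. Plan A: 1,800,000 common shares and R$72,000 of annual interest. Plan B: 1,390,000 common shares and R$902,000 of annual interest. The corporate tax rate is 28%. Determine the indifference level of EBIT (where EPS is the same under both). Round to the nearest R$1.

R$3,715,902

Set EPS_A = EPS_B: (EBIT − R$72,000)(1 − 0.28) ÷ 1,800,000 = (EBIT − R$902,000)(1 − 0.28) ÷ 1,390,000.
The (1 − t) factor cancels: (EBIT − 72,000) × 1,390,000 = (EBIT − 902,000) × 1,800,000.
Solving, EBIT = (902,000·1,800,000 − 72,000·1,390,000) / (1,800,000 − 1,390,000) = 1,523,520,000,000 / 410,000 = 3,715,902.44.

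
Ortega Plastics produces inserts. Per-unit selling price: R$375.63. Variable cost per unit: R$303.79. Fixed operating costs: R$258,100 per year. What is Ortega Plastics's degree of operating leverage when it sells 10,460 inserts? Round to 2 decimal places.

Contribution at this volume is 10,460 × R$71.84 = R$751,446.40.
EBIT = R$751,446.40 − R$258,100 = R$493,346.40.
Degree of operating leverage = R$751,446.40 / R$493,346.40 = 1.5232.

1.52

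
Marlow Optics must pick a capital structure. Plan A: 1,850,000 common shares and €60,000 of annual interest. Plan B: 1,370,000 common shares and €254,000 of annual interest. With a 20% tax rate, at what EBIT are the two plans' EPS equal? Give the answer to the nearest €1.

At indifference, (EBIT − 60,000)(1 − t)/1,850,000 = (EBIT − 254,000)(1 − t)/1,370,000.
The (1 − t) factor cancels: (EBIT − 60,000) × 1,370,000 = (EBIT − 254,000) × 1,850,000.
Solving, EBIT = (254,000·1,850,000 − 60,000·1,370,000) / (1,850,000 − 1,370,000) = 387,700,000,000 / 480,000 = 807,708.33.

€807,708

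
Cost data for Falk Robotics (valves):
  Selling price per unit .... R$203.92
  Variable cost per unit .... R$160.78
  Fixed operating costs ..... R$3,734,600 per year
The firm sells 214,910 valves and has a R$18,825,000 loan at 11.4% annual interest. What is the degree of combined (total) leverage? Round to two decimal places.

2.73

Contribution at this volume is 214,910 × R$43.14 = R$9,271,217.40.
EBIT = R$9,271,217.40 − R$3,734,600 = R$5,536,617.40. Interest = R$2,146,050.00.
DOL = R$9,271,217.40 ÷ R$5,536,617.40 = 1.6745; DFL = R$5,536,617.40 ÷ R$3,390,567.40 = 1.6329.
Combined leverage = 1.6745 × 1.6329 = 2.7343.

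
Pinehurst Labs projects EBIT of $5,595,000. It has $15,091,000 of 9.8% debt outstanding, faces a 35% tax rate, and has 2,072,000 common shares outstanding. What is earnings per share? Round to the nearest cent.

Pre-tax income = $5,595,000 − $1,478,918.00 = $4,116,082.00.
Net income = $4,116,082.00 × (1 − 0.35) = $2,675,453.30.
EPS = $2,675,453.30 ÷ 2,072,000 = $1.29.

$1.29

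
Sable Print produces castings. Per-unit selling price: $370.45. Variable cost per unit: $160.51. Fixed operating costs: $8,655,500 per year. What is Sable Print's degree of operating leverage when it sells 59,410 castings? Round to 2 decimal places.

3.27

Total contribution margin = 59,410 × $209.94 = $12,472,535.40.
Subtracting fixed costs: EBIT = $12,472,535.40 − $8,655,500 = $3,817,035.40.
So DOL = total CM / EBIT = $12,472,535.40 / $3,817,035.40 = 3.2676.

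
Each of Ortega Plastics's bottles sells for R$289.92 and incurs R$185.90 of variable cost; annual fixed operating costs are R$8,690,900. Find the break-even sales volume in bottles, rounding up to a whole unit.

Unit CM = price − variable cost = R$289.92 − R$185.90 = R$104.02.
Break-even volume = fixed costs ÷ CM per unit = R$8,690,900 ÷ R$104.02 = 83,550.28, so 83,551 bottles.

83,551 bottles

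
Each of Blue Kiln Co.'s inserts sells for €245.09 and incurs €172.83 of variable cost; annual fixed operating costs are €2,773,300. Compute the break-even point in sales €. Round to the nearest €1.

€9,406,423

Contribution margin per unit = €245.09 − €172.83 = €72.26, a CM ratio of €72.26 ÷ €245.09 = 0.2948.
Break-even revenue = fixed costs × price ÷ CM = €2,773,300 × €245.09 ÷ €72.26 = €9,406,423.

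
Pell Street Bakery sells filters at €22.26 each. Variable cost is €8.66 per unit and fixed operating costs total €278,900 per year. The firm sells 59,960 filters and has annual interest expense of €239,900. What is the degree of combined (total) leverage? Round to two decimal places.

Contribution at this volume is 59,960 × €13.60 = €815,456.00.
Operating income = contribution − fixed costs = €815,456.00 − €278,900 = €536,556.00. Interest = €239,900.00.
DOL = €815,456.00 ÷ €536,556.00 = 1.5198; DFL = €536,556.00 ÷ €296,656.00 = 1.8087.
DCL = DOL × DFL = 1.5198 × 1.8087 = 2.7489.

2.75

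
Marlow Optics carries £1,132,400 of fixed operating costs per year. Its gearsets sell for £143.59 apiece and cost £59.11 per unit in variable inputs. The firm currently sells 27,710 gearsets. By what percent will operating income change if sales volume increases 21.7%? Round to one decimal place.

+42.0%

Contribution at this volume is 27,710 × £84.48 = £2,340,940.80.
Operating income = contribution − fixed costs = £2,340,940.80 − £1,132,400 = £1,208,540.80.
So DOL = total CM / EBIT = £2,340,940.80 / £1,208,540.80 = 1.9370.
So EBIT moves 1.9370 × (+21.7%) = +42.0%.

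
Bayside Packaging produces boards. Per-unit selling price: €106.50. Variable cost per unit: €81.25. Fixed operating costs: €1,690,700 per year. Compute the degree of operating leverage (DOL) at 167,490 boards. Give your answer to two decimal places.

At 167,490 units, contribution = 167,490 × €25.25 = €4,229,122.50.
EBIT = €4,229,122.50 − €1,690,700 = €2,538,422.50.
Degree of operating leverage = €4,229,122.50 / €2,538,422.50 = 1.6660.

1.67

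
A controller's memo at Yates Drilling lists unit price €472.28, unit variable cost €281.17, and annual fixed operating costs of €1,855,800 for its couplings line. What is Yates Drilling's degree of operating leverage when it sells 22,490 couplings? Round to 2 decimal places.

1.76

At 22,490 units, contribution = 22,490 × €191.11 = €4,298,063.90.
Subtracting fixed costs: EBIT = €4,298,063.90 − €1,855,800 = €2,442,263.90.
Degree of operating leverage = €4,298,063.90 / €2,442,263.90 = 1.7599.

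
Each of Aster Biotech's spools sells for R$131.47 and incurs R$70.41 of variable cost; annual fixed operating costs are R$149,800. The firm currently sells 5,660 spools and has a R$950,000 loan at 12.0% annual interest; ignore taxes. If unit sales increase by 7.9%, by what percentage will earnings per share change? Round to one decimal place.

+33.4%

Total contribution margin = 5,660 × R$61.06 = R$345,599.60.
EBIT = R$345,599.60 − R$149,800 = R$195,799.60.
Interest = R$114,000.00, so EBIT − I = R$81,799.60.
Degree of combined leverage = contribution ÷ (EBIT − I) = R$345,599.60 ÷ R$81,799.60 = 4.2250.
%ΔEPS = DCL × %ΔSales = 4.2250 × +7.9% = +33.4%.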